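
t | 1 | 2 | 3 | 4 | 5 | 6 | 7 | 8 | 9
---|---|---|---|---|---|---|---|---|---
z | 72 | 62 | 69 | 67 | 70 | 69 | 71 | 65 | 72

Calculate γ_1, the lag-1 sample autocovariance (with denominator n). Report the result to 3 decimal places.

-5.294

Mean z̄ = (72 + 62 + 69 + 67 + 70 + 69 + 71 + 65 + 72)/9 = 68.5556
Σ_{t=1}^{8}(z_t−z̄)(z_{t+1}−z̄) = -47.6420
γ_1 = -47.6420 / 9 = -5.294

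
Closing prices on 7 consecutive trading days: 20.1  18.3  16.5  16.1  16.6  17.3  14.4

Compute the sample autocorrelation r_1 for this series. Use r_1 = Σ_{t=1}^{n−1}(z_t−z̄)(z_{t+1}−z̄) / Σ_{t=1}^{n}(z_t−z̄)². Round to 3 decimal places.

Mean z̄ = (20.1 + 18.3 + 16.5 + 16.1 + 16.6 + 17.3 + 14.4)/7 = 17.0429
Σ(z_t−z̄)(z_{t+1}−z̄) = (3.8433) + (-0.6824) + (0.5118) + (0.4176) + (-0.1139) + (-0.6796) = 3.2967
Denominator Σ(z_t−z̄)² = 19.3571
r_1 = 3.2967 / 19.3571 = 0.170

0.170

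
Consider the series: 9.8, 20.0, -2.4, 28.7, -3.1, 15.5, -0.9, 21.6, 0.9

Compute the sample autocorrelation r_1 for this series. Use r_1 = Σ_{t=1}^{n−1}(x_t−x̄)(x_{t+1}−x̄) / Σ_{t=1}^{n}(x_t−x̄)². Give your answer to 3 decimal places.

Mean x̄ = (9.8 + 20.0 − 2.4 + 28.7 − 3.1 + 15.5 − 0.9 + 21.6 + 0.9)/9 = 10.0111
Numerator Σ_{t=1}^{8}(x_t−x̄)(x_{t+1}−x̄) = -966.9546
Denominator Σ(x_t−x̄)² = 1141.5289
r_1 = -966.9546 / 1141.5289 = -0.847

-0.847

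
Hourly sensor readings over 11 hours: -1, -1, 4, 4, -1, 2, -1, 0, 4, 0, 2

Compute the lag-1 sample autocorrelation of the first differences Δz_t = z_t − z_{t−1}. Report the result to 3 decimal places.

First differences Δz: 0, 5, 0, -5, 3, -3, 1, 4, -4, 2
Mean of differences = 0.3000
Numerator Σ(Δz_t−Δz̄)(Δz_{t+1}−Δz̄) = -47.3900
Denominator Σ(Δz_t−Δz̄)² = 104.1000
r_1(Δz) = -47.3900 / 104.1000 = -0.455

-0.455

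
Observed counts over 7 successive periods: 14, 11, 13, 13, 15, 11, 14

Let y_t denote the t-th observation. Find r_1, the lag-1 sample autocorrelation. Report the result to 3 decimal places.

-0.571

Mean ȳ = (14 + 11 + 13 + 13 + 15 + 11 + 14)/7 = 13.0000
Deviations from mean: 1.0000, -2.0000, 0.0000, 0.0000, 2.0000, -2.0000, 1.0000
Σ(y_t−ȳ)(y_{t+1}−ȳ) = (-2.0000) + (0.0000) + (0.0000) + (0.0000) + (-4.0000) + (-2.0000) = -8.0000
Denominator Σ(y_t−ȳ)² = 14.0000
r_1 = -8.0000 / 14.0000 = -0.571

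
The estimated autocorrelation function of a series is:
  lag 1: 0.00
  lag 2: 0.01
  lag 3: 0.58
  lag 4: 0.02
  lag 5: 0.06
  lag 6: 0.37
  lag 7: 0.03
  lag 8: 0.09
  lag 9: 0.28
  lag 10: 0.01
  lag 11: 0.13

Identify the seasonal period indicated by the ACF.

3

The largest autocorrelation is r_3 = 0.58, with weaker echoes at lags 6 (0.37) and 9 (0.28); the remaining lags stay at or below 0.13.
The dominant spike at lag 3 indicates a seasonal period of 3.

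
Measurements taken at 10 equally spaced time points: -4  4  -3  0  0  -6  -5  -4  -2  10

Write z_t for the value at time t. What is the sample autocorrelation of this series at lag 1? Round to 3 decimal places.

Mean z̄ = (-4 + 4 − 3 + 0 + 0 − 6 − 5 − 4 − 2 + 10)/10 = -1.0000
Numerator Σ_{t=1}^{9}(z_t−z̄)(z_{t+1}−z̄) = -7.0000
Denominator Σ(z_t−z̄)² = 212.0000
r_1 = -7.0000 / 212.0000 = -0.033

-0.033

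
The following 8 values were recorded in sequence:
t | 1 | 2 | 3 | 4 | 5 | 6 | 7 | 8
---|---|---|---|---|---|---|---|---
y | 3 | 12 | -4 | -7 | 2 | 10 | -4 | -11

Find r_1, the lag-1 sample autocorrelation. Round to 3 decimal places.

Mean ȳ = (3 + 12 − 4 − 7 + 2 + 10 − 4 − 11)/8 = 0.1250
Deviations from mean: 2.8750, 11.8750, -4.1250, -7.1250, 1.8750, 9.8750, -4.1250, -11.1250
Numerator Σ_{t=1}^{7}(y_t−ȳ)(y_{t+1}−ȳ) = 24.8594
Denominator Σ(y_t−ȳ)² = 458.8750
r_1 = 24.8594 / 458.8750 = 0.054

0.054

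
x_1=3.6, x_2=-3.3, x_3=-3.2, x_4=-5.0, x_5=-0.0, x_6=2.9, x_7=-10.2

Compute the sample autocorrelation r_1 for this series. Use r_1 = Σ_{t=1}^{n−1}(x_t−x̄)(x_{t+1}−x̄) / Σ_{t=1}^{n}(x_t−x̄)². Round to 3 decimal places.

-0.276

Mean x̄ = (3.6 − 3.3 − 3.2 − 5.0 − 0.0 + 2.9 − 10.2)/7 = -2.1714
Deviations from mean: 5.7714, -1.1286, -1.0286, -2.8286, 2.1714, 5.0714, -8.0286
Numerator Σ_{t=1}^{6}(x_t−x̄)(x_{t+1}−x̄) = -38.2894
Denominator Σ(x_t−x̄)² = 138.5343
r_1 = -38.2894 / 138.5343 = -0.276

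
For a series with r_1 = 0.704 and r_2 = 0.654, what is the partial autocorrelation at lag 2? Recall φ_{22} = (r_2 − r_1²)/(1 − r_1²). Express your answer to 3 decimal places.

0.314

φ_{22} = (r_2 − r_1²) / (1 − r_1²)
r_1² = (0.704)² = 0.495616
Numerator = 0.654 − 0.4956 = 0.1584; denominator = 1 − 0.4956 = 0.5044
φ_{22} = 0.1584 / 0.5044 = 0.314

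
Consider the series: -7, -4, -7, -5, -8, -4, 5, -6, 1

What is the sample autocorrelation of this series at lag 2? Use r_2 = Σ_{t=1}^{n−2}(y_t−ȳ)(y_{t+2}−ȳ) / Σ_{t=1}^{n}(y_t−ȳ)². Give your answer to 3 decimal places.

Mean ȳ = (-7 − 4 − 7 − 5 − 8 − 4 + 5 − 6 + 1)/9 = -3.8889
Σ(y_t−ȳ)(y_{t+2}−ȳ) = (9.6790) + (0.1235) + (12.7901) + (0.1235) + (-36.5432) + (0.2346) + (43.4568) = 29.8642
Denominator Σ(y_t−ȳ)² = 144.8889
r_2 = 29.8642 / 144.8889 = 0.206

0.206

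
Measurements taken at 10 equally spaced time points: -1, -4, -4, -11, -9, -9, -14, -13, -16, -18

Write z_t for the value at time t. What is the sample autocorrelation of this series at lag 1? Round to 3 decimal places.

Mean z̄ = (-1 − 4 − 4 − 11 − 9 − 9 − 14 − 13 − 16 − 18)/10 = -9.9000
Numerator Σ_{t=1}^{9}(z_t−z̄)(z_{t+1}−z̄) = 157.9900
Denominator Σ(z_t−z̄)² = 280.9000
r_1 = 157.9900 / 280.9000 = 0.562

0.562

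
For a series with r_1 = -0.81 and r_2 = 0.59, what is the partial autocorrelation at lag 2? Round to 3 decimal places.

-0.192

φ_{22} = (r_2 − r_1²) / (1 − r_1²)
r_1² = (-0.81)² = 0.6561
Numerator = 0.59 − 0.6561 = -0.0661; denominator = 1 − 0.6561 = 0.3439
φ_{22} = -0.0661 / 0.3439 = -0.192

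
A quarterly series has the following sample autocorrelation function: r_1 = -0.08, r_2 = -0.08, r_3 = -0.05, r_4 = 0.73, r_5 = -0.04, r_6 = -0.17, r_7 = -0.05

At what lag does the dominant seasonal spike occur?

4

The largest autocorrelation is r_4 = 0.73; the remaining lags stay at or below -0.04.
The dominant spike at lag 4 indicates a seasonal period of 4.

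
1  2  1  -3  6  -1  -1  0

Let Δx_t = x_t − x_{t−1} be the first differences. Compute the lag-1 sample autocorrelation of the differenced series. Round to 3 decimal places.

First differences Δx: 1, -1, -4, 9, -7, 0, 1
Mean of differences = -0.1429
Numerator Σ(Δx_t−Δx̄)(Δx_{t+1}−Δx̄) = -96.4490
Denominator Σ(Δx_t−Δx̄)² = 148.8571
r_1(Δx) = -96.4490 / 148.8571 = -0.648

-0.648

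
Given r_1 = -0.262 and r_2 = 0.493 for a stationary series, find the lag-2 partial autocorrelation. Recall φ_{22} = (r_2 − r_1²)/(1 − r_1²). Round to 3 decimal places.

φ_{22} = (r_2 − r_1²) / (1 − r_1²)
r_1² = (-0.262)² = 0.068644
Numerator = 0.493 − 0.0686 = 0.4244; denominator = 1 − 0.0686 = 0.9314
φ_{22} = 0.4244 / 0.9314 = 0.456

0.456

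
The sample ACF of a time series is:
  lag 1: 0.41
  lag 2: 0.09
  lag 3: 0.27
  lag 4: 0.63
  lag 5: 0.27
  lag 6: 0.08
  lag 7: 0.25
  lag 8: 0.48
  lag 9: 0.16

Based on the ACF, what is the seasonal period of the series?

The largest autocorrelation is r_4 = 0.63, with a weaker echo at lag 8 (0.48); the remaining lags stay at or below 0.41. The elevated value at lag 1 (0.41), dropping to 0.09 at lag 2, reflects decaying short-term dependence rather than seasonality.
The dominant spike at lag 4 indicates a seasonal period of 4.

4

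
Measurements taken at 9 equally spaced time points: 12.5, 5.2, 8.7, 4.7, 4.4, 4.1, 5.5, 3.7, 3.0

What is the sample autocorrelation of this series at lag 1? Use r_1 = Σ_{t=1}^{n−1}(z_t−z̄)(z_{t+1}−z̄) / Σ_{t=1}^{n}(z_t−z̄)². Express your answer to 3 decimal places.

0.025

Mean z̄ = (12.5 + 5.2 + 8.7 + 4.7 + 4.4 + 4.1 + 5.5 + 3.7 + 3.0)/9 = 5.7556
Numerator Σ_{t=1}^{8}(z_t−z̄)(z_{t+1}−z̄) = 1.7969
Denominator Σ(z_t−z̄)² = 72.0422
r_1 = 1.7969 / 72.0422 = 0.025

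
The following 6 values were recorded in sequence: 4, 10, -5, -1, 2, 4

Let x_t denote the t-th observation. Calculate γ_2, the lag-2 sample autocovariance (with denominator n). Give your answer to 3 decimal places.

-6.815

Mean x̄ = (4 + 10 − 5 − 1 + 2 + 4)/6 = 2.3333
Σ_{t=1}^{4}(x_t−x̄)(x_{t+2}−x̄) = -40.8889
γ_2 = -40.8889 / 6 = -6.815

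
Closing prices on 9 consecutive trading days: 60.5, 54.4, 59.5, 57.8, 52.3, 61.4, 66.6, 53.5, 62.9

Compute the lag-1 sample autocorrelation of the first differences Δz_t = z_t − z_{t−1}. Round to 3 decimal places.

-0.482

First differences Δz: -6.1, 5.1, -1.7, -5.5, 9.1, 5.2, -13.1, 9.4
Mean of differences = 0.3000
Numerator Σ(Δz_t−Δz̄)(Δz_{t+1}−Δz̄) = -224.2400
Denominator Σ(Δz_t−Δz̄)² = 465.4600
r_1(Δz) = -224.2400 / 465.4600 = -0.482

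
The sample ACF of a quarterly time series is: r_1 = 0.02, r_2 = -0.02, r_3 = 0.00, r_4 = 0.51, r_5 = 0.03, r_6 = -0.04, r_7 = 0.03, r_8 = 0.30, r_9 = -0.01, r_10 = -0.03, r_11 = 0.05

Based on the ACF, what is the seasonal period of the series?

4

The largest autocorrelation is r_4 = 0.51, with a weaker echo at lag 8 (0.30); the remaining lags stay at or below 0.05.
The dominant spike at lag 4 indicates a seasonal period of 4.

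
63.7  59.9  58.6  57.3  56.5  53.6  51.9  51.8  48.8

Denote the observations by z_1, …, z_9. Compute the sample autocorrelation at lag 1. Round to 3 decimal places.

Mean z̄ = (63.7 + 59.9 + 58.6 + 57.3 + 56.5 + 53.6 + 51.9 + 51.8 + 48.8)/9 = 55.7889
Numerator Σ_{t=1}^{8}(z_t−z̄)(z_{t+1}−z̄) = 99.7488
Denominator Σ(z_t−z̄)² = 174.8489
r_1 = 99.7488 / 174.8489 = 0.570

0.570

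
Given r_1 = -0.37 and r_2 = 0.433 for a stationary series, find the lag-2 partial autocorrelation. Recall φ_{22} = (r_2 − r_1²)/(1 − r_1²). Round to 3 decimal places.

φ_{22} = (r_2 − r_1²) / (1 − r_1²)
r_1² = (-0.37)² = 0.1369
Numerator = 0.433 − 0.1369 = 0.2961; denominator = 1 − 0.1369 = 0.8631
φ_{22} = 0.2961 / 0.8631 = 0.343

0.343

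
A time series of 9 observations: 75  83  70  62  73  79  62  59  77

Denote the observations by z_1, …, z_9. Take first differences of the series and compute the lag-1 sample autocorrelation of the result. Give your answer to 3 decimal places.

First differences Δz: 8, -13, -8, 11, 6, -17, -3, 18
Mean of differences = 0.2500
Numerator Σ(Δz_t−Δz̄)(Δz_{t+1}−Δz̄) = -121.0625
Denominator Σ(Δz_t−Δz̄)² = 1075.5000
r_1(Δz) = -121.0625 / 1075.5000 = -0.113

-0.113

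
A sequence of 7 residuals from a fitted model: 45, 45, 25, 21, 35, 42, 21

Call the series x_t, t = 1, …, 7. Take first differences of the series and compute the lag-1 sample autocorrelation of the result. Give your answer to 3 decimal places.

First differences Δx: 0, -20, -4, 14, 7, -21
Mean of differences = -4.0000
Numerator Σ(Δx_t−Δx̄)(Δx_{t+1}−Δx̄) = -53.0000
Denominator Σ(Δx_t−Δx̄)² = 1006.0000
r_1(Δx) = -53.0000 / 1006.0000 = -0.053

-0.053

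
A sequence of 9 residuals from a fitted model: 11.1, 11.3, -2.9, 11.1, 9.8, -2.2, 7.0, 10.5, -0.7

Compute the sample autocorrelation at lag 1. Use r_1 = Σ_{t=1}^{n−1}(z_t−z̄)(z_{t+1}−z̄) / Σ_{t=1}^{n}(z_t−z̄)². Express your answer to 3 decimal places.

-0.363

Mean z̄ = (11.1 + 11.3 − 2.9 + 11.1 + 9.8 − 2.2 + 7.0 + 10.5 − 0.7)/9 = 6.1111
Numerator Σ_{t=1}^{8}(z_t−z̄)(z_{t+1}−z̄) = -111.4612
Denominator Σ(z_t−z̄)² = 307.0289
r_1 = -111.4612 / 307.0289 = -0.363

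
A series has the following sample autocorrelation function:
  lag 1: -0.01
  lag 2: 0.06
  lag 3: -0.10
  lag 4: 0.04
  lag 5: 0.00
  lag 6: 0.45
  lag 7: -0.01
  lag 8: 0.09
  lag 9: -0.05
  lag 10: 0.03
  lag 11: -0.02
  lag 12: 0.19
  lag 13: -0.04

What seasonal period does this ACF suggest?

The largest autocorrelation is r_6 = 0.45, with a weaker echo at lag 12 (0.19); the remaining lags stay at or below 0.09.
The dominant spike at lag 6 indicates a seasonal period of 6.

6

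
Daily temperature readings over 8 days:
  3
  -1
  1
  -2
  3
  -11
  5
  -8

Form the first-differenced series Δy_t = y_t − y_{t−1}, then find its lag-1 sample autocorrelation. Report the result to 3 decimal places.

-0.797

First differences Δy: -4, 2, -3, 5, -14, 16, -13
Mean of differences = -1.5714
Numerator Σ(Δy_t−Δȳ)(Δy_{t+1}−Δȳ) = -524.0408
Denominator Σ(Δy_t−Δȳ)² = 657.7143
r_1(Δy) = -524.0408 / 657.7143 = -0.797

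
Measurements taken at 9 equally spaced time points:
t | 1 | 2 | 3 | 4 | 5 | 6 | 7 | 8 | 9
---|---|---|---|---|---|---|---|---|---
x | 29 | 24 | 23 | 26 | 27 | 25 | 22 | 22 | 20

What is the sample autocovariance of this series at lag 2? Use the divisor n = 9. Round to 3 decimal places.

-0.752

Mean x̄ = (29 + 24 + 23 + 26 + 27 + 25 + 22 + 22 + 20)/9 = 24.2222
Σ_{t=1}^{7}(x_t−x̄)(x_{t+2}−x̄) = -6.7654
γ_2 = -6.7654 / 9 = -0.752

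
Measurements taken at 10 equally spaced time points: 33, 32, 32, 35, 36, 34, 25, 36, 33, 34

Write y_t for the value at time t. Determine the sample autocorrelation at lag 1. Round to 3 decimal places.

-0.267

Mean ȳ = (33 + 32 + 32 + 35 + 36 + 34 + 25 + 36 + 33 + 34)/10 = 33.0000
Numerator Σ_{t=1}^{9}(y_t−ȳ)(y_{t+1}−ȳ) = -24.0000
Denominator Σ(y_t−ȳ)² = 90.0000
r_1 = -24.0000 / 90.0000 = -0.267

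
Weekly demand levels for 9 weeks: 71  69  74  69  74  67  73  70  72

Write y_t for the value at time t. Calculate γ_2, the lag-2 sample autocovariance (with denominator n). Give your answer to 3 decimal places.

3.667

Mean ȳ = (71 + 69 + 74 + 69 + 74 + 67 + 73 + 70 + 72)/9 = 71.0000
Σ_{t=1}^{7}(y_t−ȳ)(y_{t+2}−ȳ) = 33.0000
γ_2 = 33.0000 / 9 = 3.667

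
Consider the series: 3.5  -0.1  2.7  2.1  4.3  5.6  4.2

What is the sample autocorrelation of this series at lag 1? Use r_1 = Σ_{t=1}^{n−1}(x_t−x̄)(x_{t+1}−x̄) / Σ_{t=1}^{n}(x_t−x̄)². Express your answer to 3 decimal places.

0.246

Mean x̄ = (3.5 − 0.1 + 2.7 + 2.1 + 4.3 + 5.6 + 4.2)/7 = 3.1857
Deviations from mean: 0.3143, -3.2857, -0.4857, -1.0857, 1.1143, 2.4143, 1.0143
Σ(x_t−x̄)(x_{t+1}−x̄) = (-1.0327) + (1.5959) + (0.5273) + (-1.2098) + (2.6902) + (2.4488) = 5.0198
Denominator Σ(x_t−x̄)² = 20.4086
r_1 = 5.0198 / 20.4086 = 0.246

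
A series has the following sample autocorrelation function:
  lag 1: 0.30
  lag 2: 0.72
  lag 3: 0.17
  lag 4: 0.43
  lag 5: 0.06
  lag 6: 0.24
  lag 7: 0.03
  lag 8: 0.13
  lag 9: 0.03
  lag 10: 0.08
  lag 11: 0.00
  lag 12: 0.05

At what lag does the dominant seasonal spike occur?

The largest autocorrelation is r_2 = 0.72, with a weaker echo at lag 4 (0.43); the remaining lags stay at or below 0.30.
The dominant spike at lag 2 indicates a seasonal period of 2.

2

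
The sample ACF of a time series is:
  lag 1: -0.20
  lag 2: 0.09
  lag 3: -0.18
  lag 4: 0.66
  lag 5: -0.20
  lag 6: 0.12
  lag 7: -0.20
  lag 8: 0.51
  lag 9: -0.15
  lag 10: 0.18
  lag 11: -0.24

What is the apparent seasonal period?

The largest autocorrelation is r_4 = 0.66, with a weaker echo at lag 8 (0.51); the remaining lags stay at or below 0.18.
The dominant spike at lag 4 indicates a seasonal period of 4.

4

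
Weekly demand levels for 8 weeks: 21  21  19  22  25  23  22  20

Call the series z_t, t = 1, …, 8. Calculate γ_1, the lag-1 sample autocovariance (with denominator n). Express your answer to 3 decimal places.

0.857

Mean z̄ = (21 + 21 + 19 + 22 + 25 + 23 + 22 + 20)/8 = 21.6250
Deviations: -0.6250, -0.6250, -2.6250, 0.3750, 3.3750, 1.3750, 0.3750, -1.6250
Σ_{t=1}^{7}(z_t−z̄)(z_{t+1}−z̄) = 6.8594
γ_1 = 6.8594 / 8 = 0.857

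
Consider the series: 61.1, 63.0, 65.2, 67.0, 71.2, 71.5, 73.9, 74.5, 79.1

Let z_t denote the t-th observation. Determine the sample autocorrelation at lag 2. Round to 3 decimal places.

0.355

Mean z̄ = (61.1 + 63.0 + 65.2 + 67.0 + 71.2 + 71.5 + 73.9 + 74.5 + 79.1)/9 = 69.6111
Σ(z_t−z̄)(z_{t+2}−z̄) = (37.5435) + (17.2623) + (-7.0088) + (-4.9321) + (6.8146) + (9.2346) + (40.6968) = 99.6109
Denominator Σ(z_t−z̄)² = 280.8489
r_2 = 99.6109 / 280.8489 = 0.355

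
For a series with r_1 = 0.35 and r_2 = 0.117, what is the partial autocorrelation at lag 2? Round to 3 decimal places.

φ_{22} = (r_2 − r_1²) / (1 − r_1²)
r_1² = (0.35)² = 0.1225
Numerator = 0.117 − 0.1225 = -0.0055; denominator = 1 − 0.1225 = 0.8775
φ_{22} = -0.0055 / 0.8775 = -0.006

-0.006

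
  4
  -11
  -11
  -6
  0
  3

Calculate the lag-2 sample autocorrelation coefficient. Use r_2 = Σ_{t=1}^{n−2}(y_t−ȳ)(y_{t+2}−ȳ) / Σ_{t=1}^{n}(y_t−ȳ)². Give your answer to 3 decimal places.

Mean ȳ = (4 − 11 − 11 − 6 + 0 + 3)/6 = -3.5000
Σ(y_t−ȳ)(y_{t+2}−ȳ) = (-56.2500) + (18.7500) + (-26.2500) + (-16.2500) = -80.0000
Denominator Σ(y_t−ȳ)² = 229.5000
r_2 = -80.0000 / 229.5000 = -0.349

-0.349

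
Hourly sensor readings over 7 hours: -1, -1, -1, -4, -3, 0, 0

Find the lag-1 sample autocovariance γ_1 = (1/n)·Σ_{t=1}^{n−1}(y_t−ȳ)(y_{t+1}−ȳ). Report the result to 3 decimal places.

0.443

Mean ȳ = (-1 − 1 − 1 − 4 − 3 + 0 + 0)/7 = -1.4286
Σ_{t=1}^{6}(y_t−ȳ)(y_{t+1}−ȳ) = 3.1020
γ_1 = 3.1020 / 7 = 0.443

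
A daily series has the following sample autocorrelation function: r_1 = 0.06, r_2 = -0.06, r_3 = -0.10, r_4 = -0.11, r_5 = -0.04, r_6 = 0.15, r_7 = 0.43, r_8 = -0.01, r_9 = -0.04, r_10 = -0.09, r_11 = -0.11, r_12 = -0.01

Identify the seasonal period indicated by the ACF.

The largest autocorrelation is r_7 = 0.43; the remaining lags stay at or below 0.15.
The dominant spike at lag 7 indicates a seasonal period of 7.

7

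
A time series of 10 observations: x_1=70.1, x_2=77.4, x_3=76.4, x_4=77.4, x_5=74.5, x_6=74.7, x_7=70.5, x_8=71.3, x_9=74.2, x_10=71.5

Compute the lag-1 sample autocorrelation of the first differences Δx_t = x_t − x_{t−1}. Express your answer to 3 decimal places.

-0.216

First differences Δx: 7.3, -1.0, 1.0, -2.9, 0.2, -4.2, 0.8, 2.9, -2.7
Mean of differences = 0.1556
Numerator Σ(Δx_t−Δx̄)(Δx_{t+1}−Δx̄) = -21.0164
Denominator Σ(Δx_t−Δx̄)² = 97.5022
r_1(Δx) = -21.0164 / 97.5022 = -0.216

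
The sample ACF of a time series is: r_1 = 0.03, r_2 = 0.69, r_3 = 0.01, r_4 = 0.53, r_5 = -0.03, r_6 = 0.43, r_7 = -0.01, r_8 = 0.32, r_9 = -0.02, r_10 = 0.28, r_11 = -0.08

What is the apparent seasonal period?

2

The largest autocorrelation is r_2 = 0.69, with weaker echoes at lags 4 (0.53), 6 (0.43), 8 (0.32) and 10 (0.28); the remaining lags stay at or below 0.03.
The dominant spike at lag 2 indicates a seasonal period of 2.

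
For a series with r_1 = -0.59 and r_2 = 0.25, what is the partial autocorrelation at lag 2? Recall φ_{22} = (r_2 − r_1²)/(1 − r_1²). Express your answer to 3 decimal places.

φ_{22} = (r_2 − r_1²) / (1 − r_1²)
r_1² = (-0.59)² = 0.3481
Numerator = 0.25 − 0.3481 = -0.0981; denominator = 1 − 0.3481 = 0.6519
φ_{22} = -0.0981 / 0.6519 = -0.150

-0.150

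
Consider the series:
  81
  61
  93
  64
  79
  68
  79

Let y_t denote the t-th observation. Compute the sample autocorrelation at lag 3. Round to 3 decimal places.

Mean ȳ = (81 + 61 + 93 + 64 + 79 + 68 + 79)/7 = 75.0000
Deviations from mean: 6.0000, -14.0000, 18.0000, -11.0000, 4.0000, -7.0000, 4.0000
Σ(y_t−ȳ)(y_{t+3}−ȳ) = (-66.0000) + (-56.0000) + (-126.0000) + (-44.0000) = -292.0000
Denominator Σ(y_t−ȳ)² = 758.0000
r_3 = -292.0000 / 758.0000 = -0.385

-0.385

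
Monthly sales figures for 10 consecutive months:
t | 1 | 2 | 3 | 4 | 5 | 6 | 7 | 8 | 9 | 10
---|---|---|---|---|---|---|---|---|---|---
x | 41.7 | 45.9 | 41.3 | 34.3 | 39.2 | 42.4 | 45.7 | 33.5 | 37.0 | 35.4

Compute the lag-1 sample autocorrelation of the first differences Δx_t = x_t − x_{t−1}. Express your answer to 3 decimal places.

-0.310

First differences Δx: 4.2, -4.6, -7.0, 4.9, 3.2, 3.3, -12.2, 3.5, -1.6
Mean of differences = -0.7000
Numerator Σ(Δx_t−Δx̄)(Δx_{t+1}−Δx̄) = -90.4600
Denominator Σ(Δx_t−Δx̄)² = 292.1800
r_1(Δx) = -90.4600 / 292.1800 = -0.310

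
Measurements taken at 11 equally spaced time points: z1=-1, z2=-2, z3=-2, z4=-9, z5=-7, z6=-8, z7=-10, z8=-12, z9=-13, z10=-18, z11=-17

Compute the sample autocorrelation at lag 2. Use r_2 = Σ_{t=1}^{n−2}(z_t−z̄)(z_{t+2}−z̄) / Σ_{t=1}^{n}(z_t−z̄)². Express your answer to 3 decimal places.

0.379

Mean z̄ = (-1 − 2 − 2 − 9 − 7 − 8 − 10 − 12 − 13 − 18 − 17)/11 = -9.0000
Numerator Σ_{t=1}^{9}(z_t−z̄)(z_{t+2}−z̄) = 128.0000
Denominator Σ(z_t−z̄)² = 338.0000
r_2 = 128.0000 / 338.0000 = 0.379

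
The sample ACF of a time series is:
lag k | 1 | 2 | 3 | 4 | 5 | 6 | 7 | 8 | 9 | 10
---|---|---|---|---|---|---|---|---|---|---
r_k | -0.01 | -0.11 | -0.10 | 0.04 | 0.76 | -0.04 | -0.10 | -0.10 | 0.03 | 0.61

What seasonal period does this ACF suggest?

5

The largest autocorrelation is r_5 = 0.76, with a weaker echo at lag 10 (0.61); the remaining lags stay at or below 0.04.
The dominant spike at lag 5 indicates a seasonal period of 5.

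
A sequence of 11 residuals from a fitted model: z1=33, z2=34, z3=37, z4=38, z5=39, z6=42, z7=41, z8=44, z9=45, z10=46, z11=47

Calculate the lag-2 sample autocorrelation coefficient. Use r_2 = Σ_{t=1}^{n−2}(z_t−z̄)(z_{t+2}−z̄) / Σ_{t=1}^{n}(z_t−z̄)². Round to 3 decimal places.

Mean z̄ = (33 + 34 + 37 + 38 + 39 + 42 + 41 + 44 + 45 + 46 + 47)/11 = 40.5455
Numerator Σ_{t=1}^{9}(z_t−z̄)(z_{t+2}−z̄) = 99.1322
Denominator Σ(z_t−z̄)² = 226.7273
r_2 = 99.1322 / 226.7273 = 0.437

0.437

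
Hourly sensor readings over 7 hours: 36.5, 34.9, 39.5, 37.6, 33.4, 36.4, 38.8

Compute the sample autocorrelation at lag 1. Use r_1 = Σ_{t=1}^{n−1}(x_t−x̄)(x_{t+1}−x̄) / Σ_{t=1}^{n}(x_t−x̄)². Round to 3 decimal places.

Mean x̄ = (36.5 + 34.9 + 39.5 + 37.6 + 33.4 + 36.4 + 38.8)/7 = 36.7286
Deviations from mean: -0.2286, -1.8286, 2.7714, 0.8714, -3.3286, -0.3286, 2.0714
Σ(x_t−x̄)(x_{t+1}−x̄) = (0.4180) + (-5.0678) + (2.4151) + (-2.9006) + (1.0937) + (-0.6806) = -4.7222
Denominator Σ(x_t−x̄)² = 27.3143
r_1 = -4.7222 / 27.3143 = -0.173

-0.173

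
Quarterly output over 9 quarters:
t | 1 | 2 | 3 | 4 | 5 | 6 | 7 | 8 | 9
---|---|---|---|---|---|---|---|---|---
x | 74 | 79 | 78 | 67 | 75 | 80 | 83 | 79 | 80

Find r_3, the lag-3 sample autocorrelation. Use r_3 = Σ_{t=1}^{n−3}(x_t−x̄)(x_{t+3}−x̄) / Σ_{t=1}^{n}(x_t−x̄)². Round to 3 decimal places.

-0.138

Mean x̄ = (74 + 79 + 78 + 67 + 75 + 80 + 83 + 79 + 80)/9 = 77.2222
Numerator Σ_{t=1}^{6}(x_t−x̄)(x_{t+3}−x̄) = -24.1481
Denominator Σ(x_t−x̄)² = 175.5556
r_3 = -24.1481 / 175.5556 = -0.138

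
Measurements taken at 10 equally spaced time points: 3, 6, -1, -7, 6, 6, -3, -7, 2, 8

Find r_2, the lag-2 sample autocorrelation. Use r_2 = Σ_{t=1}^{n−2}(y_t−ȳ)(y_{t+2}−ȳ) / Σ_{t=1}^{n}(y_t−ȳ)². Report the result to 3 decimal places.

-0.763

Mean ȳ = (3 + 6 − 1 − 7 + 6 + 6 − 3 − 7 + 2 + 8)/10 = 1.3000
Numerator Σ_{t=1}^{8}(y_t−ȳ)(y_{t+2}−ȳ) = -210.5800
Denominator Σ(y_t−ȳ)² = 276.1000
r_2 = -210.5800 / 276.1000 = -0.763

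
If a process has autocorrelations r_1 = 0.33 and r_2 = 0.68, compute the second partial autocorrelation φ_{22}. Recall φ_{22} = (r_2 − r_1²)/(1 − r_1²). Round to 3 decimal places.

φ_{22} = (r_2 − r_1²) / (1 − r_1²)
r_1² = (0.33)² = 0.1089
Numerator = 0.68 − 0.1089 = 0.5711; denominator = 1 − 0.1089 = 0.8911
φ_{22} = 0.5711 / 0.8911 = 0.641

0.641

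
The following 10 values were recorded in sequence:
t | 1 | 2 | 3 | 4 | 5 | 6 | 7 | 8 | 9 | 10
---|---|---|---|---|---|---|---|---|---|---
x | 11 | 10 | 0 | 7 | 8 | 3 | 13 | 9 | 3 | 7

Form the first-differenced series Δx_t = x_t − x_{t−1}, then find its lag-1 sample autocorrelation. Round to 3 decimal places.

First differences Δx: -1, -10, 7, 1, -5, 10, -4, -6, 4
Mean of differences = -0.4444
Numerator Σ(Δx_t−Δx̄)(Δx_{t+1}−Δx̄) = -151.3086
Denominator Σ(Δx_t−Δx̄)² = 342.2222
r_1(Δx) = -151.3086 / 342.2222 = -0.442

-0.442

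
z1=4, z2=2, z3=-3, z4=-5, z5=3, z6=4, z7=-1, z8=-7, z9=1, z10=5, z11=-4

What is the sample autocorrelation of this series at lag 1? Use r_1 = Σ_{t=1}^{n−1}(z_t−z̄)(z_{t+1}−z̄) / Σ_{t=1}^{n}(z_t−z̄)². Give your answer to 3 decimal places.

Mean z̄ = (4 + 2 − 3 − 5 + 3 + 4 − 1 − 7 + 1 + 5 − 4)/11 = -0.0909
Numerator Σ_{t=1}^{10}(z_t−z̄)(z_{t+1}−z̄) = -5.0992
Denominator Σ(z_t−z̄)² = 170.9091
r_1 = -5.0992 / 170.9091 = -0.030

-0.030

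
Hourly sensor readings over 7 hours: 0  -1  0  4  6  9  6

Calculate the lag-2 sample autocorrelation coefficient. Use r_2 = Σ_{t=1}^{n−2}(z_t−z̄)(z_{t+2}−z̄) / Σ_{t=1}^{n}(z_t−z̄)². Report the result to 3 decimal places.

Mean z̄ = (0 − 1 + 0 + 4 + 6 + 9 + 6)/7 = 3.4286
Σ(z_t−z̄)(z_{t+2}−z̄) = (11.7551) + (-2.5306) + (-8.8163) + (3.1837) + (6.6122) = 10.2041
Denominator Σ(z_t−z̄)² = 87.7143
r_2 = 10.2041 / 87.7143 = 0.116

0.116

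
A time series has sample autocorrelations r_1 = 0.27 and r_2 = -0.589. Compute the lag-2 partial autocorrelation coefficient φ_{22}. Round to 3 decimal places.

φ_{22} = (r_2 − r_1²) / (1 − r_1²)
r_1² = (0.27)² = 0.0729
Numerator = -0.589 − 0.0729 = -0.6619; denominator = 1 − 0.0729 = 0.9271
φ_{22} = -0.6619 / 0.9271 = -0.714

-0.714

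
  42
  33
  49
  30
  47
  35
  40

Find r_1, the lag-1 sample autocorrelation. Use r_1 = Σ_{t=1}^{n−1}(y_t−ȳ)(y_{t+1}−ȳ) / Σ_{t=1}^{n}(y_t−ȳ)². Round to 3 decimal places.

Mean ȳ = (42 + 33 + 49 + 30 + 47 + 35 + 40)/7 = 39.4286
Deviations from mean: 2.5714, -6.4286, 9.5714, -9.4286, 7.5714, -4.4286, 0.5714
Σ(y_t−ȳ)(y_{t+1}−ȳ) = (-16.5306) + (-61.5306) + (-90.2449) + (-71.3878) + (-33.5306) + (-2.5306) = -275.7551
Denominator Σ(y_t−ȳ)² = 305.7143
r_1 = -275.7551 / 305.7143 = -0.902

-0.902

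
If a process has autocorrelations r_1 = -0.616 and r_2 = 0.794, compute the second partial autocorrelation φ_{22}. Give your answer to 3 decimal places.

0.668

φ_{22} = (r_2 − r_1²) / (1 − r_1²)
r_1² = (-0.616)² = 0.379456
Numerator = 0.794 − 0.3795 = 0.4145; denominator = 1 − 0.3795 = 0.6205
φ_{22} = 0.4145 / 0.6205 = 0.668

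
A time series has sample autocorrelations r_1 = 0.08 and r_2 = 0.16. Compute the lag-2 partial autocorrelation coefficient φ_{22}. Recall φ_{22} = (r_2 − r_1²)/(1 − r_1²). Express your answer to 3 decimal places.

0.155

φ_{22} = (r_2 − r_1²) / (1 − r_1²)
r_1² = (0.08)² = 0.0064
Numerator = 0.16 − 0.0064 = 0.1536; denominator = 1 − 0.0064 = 0.9936
φ_{22} = 0.1536 / 0.9936 = 0.155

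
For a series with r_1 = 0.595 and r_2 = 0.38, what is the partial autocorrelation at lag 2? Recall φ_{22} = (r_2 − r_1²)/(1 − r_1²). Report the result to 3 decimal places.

0.040

φ_{22} = (r_2 − r_1²) / (1 − r_1²)
r_1² = (0.595)² = 0.354025
Numerator = 0.38 − 0.3540 = 0.0260; denominator = 1 − 0.3540 = 0.6460
φ_{22} = 0.0260 / 0.6460 = 0.040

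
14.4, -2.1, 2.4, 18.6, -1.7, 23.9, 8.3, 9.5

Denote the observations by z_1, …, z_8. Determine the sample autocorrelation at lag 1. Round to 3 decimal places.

Mean z̄ = (14.4 − 2.1 + 2.4 + 18.6 − 1.7 + 23.9 + 8.3 + 9.5)/8 = 9.1625
Deviations from mean: 5.2375, -11.2625, -6.7625, 9.4375, -10.8625, 14.7375, -0.8625, 0.3375
Numerator Σ_{t=1}^{7}(z_t−z̄)(z_{t+1}−z̄) = -322.2489
Denominator Σ(z_t−z̄)² = 625.1188
r_1 = -322.2489 / 625.1188 = -0.516

-0.516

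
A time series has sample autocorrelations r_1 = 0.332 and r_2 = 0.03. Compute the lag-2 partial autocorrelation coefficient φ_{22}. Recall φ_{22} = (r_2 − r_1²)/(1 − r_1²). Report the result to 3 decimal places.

-0.090

φ_{22} = (r_2 − r_1²) / (1 − r_1²)
r_1² = (0.332)² = 0.110224
Numerator = 0.03 − 0.1102 = -0.0802; denominator = 1 − 0.1102 = 0.8898
φ_{22} = -0.0802 / 0.8898 = -0.090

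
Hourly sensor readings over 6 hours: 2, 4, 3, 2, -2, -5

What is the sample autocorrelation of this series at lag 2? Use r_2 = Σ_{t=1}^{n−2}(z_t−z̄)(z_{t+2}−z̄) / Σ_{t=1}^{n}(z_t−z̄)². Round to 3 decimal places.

-0.105

Mean z̄ = (2 + 4 + 3 + 2 − 2 − 5)/6 = 0.6667
Deviations from mean: 1.3333, 3.3333, 2.3333, 1.3333, -2.6667, -5.6667
Σ(z_t−z̄)(z_{t+2}−z̄) = (3.1111) + (4.4444) + (-6.2222) + (-7.5556) = -6.2222
Denominator Σ(z_t−z̄)² = 59.3333
r_2 = -6.2222 / 59.3333 = -0.105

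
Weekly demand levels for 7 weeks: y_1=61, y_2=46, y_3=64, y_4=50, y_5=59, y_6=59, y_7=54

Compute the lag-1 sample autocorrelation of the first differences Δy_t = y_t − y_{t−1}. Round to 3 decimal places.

First differences Δy: -15, 18, -14, 9, 0, -5
Mean of differences = -1.1667
Numerator Σ(Δy_t−Δȳ)(Δy_{t+1}−Δȳ) = -634.1944
Denominator Σ(Δy_t−Δȳ)² = 842.8333
r_1(Δy) = -634.1944 / 842.8333 = -0.752

-0.752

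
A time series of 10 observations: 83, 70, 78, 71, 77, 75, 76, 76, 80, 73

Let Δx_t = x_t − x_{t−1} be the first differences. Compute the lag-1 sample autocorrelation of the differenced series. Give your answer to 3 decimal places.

-0.621

First differences Δx: -13, 8, -7, 6, -2, 1, 0, 4, -7
Mean of differences = -1.1111
Numerator Σ(Δx_t−Δx̄)(Δx_{t+1}−Δx̄) = -234.1235
Denominator Σ(Δx_t−Δx̄)² = 376.8889
r_1(Δx) = -234.1235 / 376.8889 = -0.621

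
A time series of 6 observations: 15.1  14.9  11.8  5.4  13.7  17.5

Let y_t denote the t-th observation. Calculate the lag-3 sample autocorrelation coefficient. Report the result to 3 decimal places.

-0.228

Mean ȳ = (15.1 + 14.9 + 11.8 + 5.4 + 13.7 + 17.5)/6 = 13.0667
Deviations from mean: 2.0333, 1.8333, -1.2667, -7.6667, 0.6333, 4.4333
Numerator Σ_{t=1}^{3}(y_t−ȳ)(y_{t+3}−ȳ) = -20.0433
Denominator Σ(y_t−ȳ)² = 87.9333
r_3 = -20.0433 / 87.9333 = -0.228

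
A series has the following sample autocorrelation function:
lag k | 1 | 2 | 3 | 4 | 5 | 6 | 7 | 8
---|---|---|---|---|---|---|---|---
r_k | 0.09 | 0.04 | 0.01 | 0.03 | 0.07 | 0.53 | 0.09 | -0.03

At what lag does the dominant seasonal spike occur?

6

The largest autocorrelation is r_6 = 0.53; the remaining lags stay at or below 0.09.
The dominant spike at lag 6 indicates a seasonal period of 6.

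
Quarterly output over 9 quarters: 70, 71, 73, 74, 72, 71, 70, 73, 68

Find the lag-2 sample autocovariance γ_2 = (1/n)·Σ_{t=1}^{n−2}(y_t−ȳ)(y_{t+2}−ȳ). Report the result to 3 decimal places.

0.012

Mean ȳ = (70 + 71 + 73 + 74 + 72 + 71 + 70 + 73 + 68)/9 = 71.3333
Σ_{t=1}^{7}(y_t−ȳ)(y_{t+2}−ȳ) = 0.1111
γ_2 = 0.1111 / 9 = 0.012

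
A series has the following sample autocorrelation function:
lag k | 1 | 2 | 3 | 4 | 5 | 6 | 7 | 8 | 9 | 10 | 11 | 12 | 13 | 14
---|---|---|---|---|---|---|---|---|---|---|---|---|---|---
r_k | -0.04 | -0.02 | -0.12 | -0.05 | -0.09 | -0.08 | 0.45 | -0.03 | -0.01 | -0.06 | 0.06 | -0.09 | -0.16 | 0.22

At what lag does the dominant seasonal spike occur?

The largest autocorrelation is r_7 = 0.45, with a weaker echo at lag 14 (0.22); the remaining lags stay at or below 0.06.
The dominant spike at lag 7 indicates a seasonal period of 7.

7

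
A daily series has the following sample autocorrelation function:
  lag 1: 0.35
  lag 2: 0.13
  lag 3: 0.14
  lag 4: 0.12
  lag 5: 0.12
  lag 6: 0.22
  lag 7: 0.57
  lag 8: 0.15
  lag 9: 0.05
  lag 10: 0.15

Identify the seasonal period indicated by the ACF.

The largest autocorrelation is r_7 = 0.57; the remaining lags stay at or below 0.35. The elevated value at lag 1 (0.35), dropping to 0.13 at lag 2, reflects decaying short-term dependence rather than seasonality.
The dominant spike at lag 7 indicates a seasonal period of 7.

7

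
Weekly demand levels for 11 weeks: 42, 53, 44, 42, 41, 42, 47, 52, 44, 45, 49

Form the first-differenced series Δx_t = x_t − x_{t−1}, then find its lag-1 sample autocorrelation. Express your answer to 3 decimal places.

-0.266

First differences Δx: 11, -9, -2, -1, 1, 5, 5, -8, 1, 4
Mean of differences = 0.7000
Numerator Σ(Δx_t−Δx̄)(Δx_{t+1}−Δx̄) = -88.8900
Denominator Σ(Δx_t−Δx̄)² = 334.1000
r_1(Δx) = -88.8900 / 334.1000 = -0.266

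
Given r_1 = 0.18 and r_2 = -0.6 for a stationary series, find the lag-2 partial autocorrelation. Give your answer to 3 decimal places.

φ_{22} = (r_2 − r_1²) / (1 − r_1²)
r_1² = (0.18)² = 0.0324
Numerator = -0.6 − 0.0324 = -0.6324; denominator = 1 − 0.0324 = 0.9676
φ_{22} = -0.6324 / 0.9676 = -0.654

-0.654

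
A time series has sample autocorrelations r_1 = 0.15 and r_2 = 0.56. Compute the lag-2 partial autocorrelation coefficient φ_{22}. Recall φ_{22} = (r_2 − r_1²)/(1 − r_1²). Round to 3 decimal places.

φ_{22} = (r_2 − r_1²) / (1 − r_1²)
r_1² = (0.15)² = 0.0225
Numerator = 0.56 − 0.0225 = 0.5375; denominator = 1 − 0.0225 = 0.9775
φ_{22} = 0.5375 / 0.9775 = 0.550

0.550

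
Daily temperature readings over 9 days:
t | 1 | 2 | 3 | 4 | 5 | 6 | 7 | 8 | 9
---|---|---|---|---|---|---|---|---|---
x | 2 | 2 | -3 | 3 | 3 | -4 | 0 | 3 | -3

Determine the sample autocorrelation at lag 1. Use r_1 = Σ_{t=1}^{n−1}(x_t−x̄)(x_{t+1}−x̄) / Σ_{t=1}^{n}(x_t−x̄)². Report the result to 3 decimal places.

Mean x̄ = (2 + 2 − 3 + 3 + 3 − 4 + 0 + 3 − 3)/9 = 0.3333
Numerator Σ_{t=1}^{8}(x_t−x̄)(x_{t+1}−x̄) = -24.4444
Denominator Σ(x_t−x̄)² = 68.0000
r_1 = -24.4444 / 68.0000 = -0.359

-0.359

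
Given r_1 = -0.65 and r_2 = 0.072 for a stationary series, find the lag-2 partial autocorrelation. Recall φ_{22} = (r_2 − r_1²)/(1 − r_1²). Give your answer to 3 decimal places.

-0.607

φ_{22} = (r_2 − r_1²) / (1 − r_1²)
r_1² = (-0.65)² = 0.4225
Numerator = 0.072 − 0.4225 = -0.3505; denominator = 1 − 0.4225 = 0.5775
φ_{22} = -0.3505 / 0.5775 = -0.607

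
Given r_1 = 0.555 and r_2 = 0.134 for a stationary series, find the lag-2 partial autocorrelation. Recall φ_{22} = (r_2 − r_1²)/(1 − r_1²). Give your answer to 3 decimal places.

φ_{22} = (r_2 − r_1²) / (1 − r_1²)
r_1² = (0.555)² = 0.308025
Numerator = 0.134 − 0.3080 = -0.1740; denominator = 1 − 0.3080 = 0.6920
φ_{22} = -0.1740 / 0.6920 = -0.251

-0.251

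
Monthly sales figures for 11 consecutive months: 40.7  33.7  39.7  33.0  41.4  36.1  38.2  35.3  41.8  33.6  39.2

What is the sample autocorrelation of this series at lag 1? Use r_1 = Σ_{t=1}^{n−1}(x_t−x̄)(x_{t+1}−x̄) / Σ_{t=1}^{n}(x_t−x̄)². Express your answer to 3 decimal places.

-0.815

Mean x̄ = (40.7 + 33.7 + 39.7 + 33.0 + 41.4 + 36.1 + 38.2 + 35.3 + 41.8 + 33.6 + 39.2)/11 = 37.5182
Numerator Σ_{t=1}^{10}(x_t−x̄)(x_{t+1}−x̄) = -88.7249
Denominator Σ(x_t−x̄)² = 108.8564
r_1 = -88.7249 / 108.8564 = -0.815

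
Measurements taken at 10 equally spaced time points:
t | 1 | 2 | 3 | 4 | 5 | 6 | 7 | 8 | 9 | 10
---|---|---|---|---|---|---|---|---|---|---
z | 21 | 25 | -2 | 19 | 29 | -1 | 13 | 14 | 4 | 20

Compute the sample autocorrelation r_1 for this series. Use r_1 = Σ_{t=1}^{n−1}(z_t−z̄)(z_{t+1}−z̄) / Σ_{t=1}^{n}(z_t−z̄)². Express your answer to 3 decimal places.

-0.358

Mean z̄ = (21 + 25 − 2 + 19 + 29 − 1 + 13 + 14 + 4 + 20)/10 = 14.2000
Numerator Σ_{t=1}^{9}(z_t−z̄)(z_{t+1}−z̄) = -371.8400
Denominator Σ(z_t−z̄)² = 1037.6000
r_1 = -371.8400 / 1037.6000 = -0.358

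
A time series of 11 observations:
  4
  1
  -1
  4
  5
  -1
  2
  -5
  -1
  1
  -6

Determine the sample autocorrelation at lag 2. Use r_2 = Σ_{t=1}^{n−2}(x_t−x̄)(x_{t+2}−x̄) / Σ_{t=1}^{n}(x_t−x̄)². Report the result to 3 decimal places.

Mean x̄ = (4 + 1 − 1 + 4 + 5 − 1 + 2 − 5 − 1 + 1 − 6)/11 = 0.2727
Numerator Σ_{t=1}^{9}(x_t−x̄)(x_{t+2}−x̄) = 4.0331
Denominator Σ(x_t−x̄)² = 126.1818
r_2 = 4.0331 / 126.1818 = 0.032

0.032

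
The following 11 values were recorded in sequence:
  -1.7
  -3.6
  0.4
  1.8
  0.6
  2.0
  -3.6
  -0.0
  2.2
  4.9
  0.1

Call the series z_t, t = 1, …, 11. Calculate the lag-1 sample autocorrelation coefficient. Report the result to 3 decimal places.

0.160

Mean z̄ = (-1.7 − 3.6 + 0.4 + 1.8 + 0.6 + 2.0 − 3.6 − 0.0 + 2.2 + 4.9 + 0.1)/11 = 0.2818
Numerator Σ_{t=1}^{10}(z_t−z̄)(z_{t+1}−z̄) = 10.3460
Denominator Σ(z_t−z̄)² = 64.5564
r_1 = 10.3460 / 64.5564 = 0.160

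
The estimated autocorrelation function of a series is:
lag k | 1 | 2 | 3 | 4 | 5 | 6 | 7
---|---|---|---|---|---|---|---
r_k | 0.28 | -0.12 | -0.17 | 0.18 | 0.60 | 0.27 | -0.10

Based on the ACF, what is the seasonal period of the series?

The largest autocorrelation is r_5 = 0.60; the remaining lags stay at or below 0.28.
The dominant spike at lag 5 indicates a seasonal period of 5.

5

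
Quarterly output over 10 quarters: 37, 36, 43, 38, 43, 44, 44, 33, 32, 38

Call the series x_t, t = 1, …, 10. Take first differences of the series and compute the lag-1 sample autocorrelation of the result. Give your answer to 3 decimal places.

First differences Δx: -1, 7, -5, 5, 1, 0, -11, -1, 6
Mean of differences = 0.1111
Numerator Σ(Δx_t−Δx̄)(Δx_{t+1}−Δx̄) = -56.5679
Denominator Σ(Δx_t−Δx̄)² = 258.8889
r_1(Δx) = -56.5679 / 258.8889 = -0.219

-0.219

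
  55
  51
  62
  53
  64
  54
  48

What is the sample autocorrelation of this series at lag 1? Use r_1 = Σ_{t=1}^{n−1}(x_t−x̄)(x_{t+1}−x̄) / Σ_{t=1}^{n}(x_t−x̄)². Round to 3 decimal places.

-0.324

Mean x̄ = (55 + 51 + 62 + 53 + 64 + 54 + 48)/7 = 55.2857
Σ(x_t−x̄)(x_{t+1}−x̄) = (1.2245) + (-28.7755) + (-15.3469) + (-19.9184) + (-11.2041) + (9.3673) = -64.6531
Denominator Σ(x_t−x̄)² = 199.4286
r_1 = -64.6531 / 199.4286 = -0.324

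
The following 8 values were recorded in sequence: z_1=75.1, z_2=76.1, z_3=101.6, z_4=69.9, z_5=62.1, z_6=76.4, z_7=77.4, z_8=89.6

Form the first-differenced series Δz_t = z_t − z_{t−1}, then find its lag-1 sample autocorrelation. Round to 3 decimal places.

First differences Δz: 1.0, 25.5, -31.7, -7.8, 14.3, 1.0, 12.2
Mean of differences = 2.0714
Numerator Σ(Δz_t−Δz̄)(Δz_{t+1}−Δz̄) = -627.6137
Denominator Σ(Δz_t−Δz̄)² = 2041.2743
r_1(Δz) = -627.6137 / 2041.2743 = -0.307

-0.307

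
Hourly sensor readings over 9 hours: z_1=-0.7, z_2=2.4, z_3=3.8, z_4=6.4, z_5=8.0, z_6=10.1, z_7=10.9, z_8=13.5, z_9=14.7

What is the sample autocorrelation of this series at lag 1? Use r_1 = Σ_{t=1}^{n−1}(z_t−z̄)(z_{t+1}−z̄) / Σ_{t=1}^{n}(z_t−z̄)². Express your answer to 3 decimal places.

Mean z̄ = (-0.7 + 2.4 + 3.8 + 6.4 + 8.0 + 10.1 + 10.9 + 13.5 + 14.7)/9 = 7.6778
Numerator Σ_{t=1}^{8}(z_t−z̄)(z_{t+1}−z̄) = 137.4562
Denominator Σ(z_t−z̄)² = 214.2756
r_1 = 137.4562 / 214.2756 = 0.641

0.641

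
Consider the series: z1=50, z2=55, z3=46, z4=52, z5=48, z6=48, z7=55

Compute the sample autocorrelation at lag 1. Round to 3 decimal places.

-0.499

Mean z̄ = (50 + 55 + 46 + 52 + 48 + 48 + 55)/7 = 50.5714
Σ(z_t−z̄)(z_{t+1}−z̄) = (-2.5306) + (-20.2449) + (-6.5306) + (-3.6735) + (6.6122) + (-11.3878) = -37.7551
Denominator Σ(z_t−z̄)² = 75.7143
r_1 = -37.7551 / 75.7143 = -0.499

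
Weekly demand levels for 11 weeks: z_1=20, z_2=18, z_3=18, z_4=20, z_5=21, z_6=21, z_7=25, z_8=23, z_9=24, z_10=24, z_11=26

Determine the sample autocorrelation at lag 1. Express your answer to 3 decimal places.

Mean z̄ = (20 + 18 + 18 + 20 + 21 + 21 + 25 + 23 + 24 + 24 + 26)/11 = 21.8182
Numerator Σ_{t=1}^{10}(z_t−z̄)(z_{t+1}−z̄) = 48.2397
Denominator Σ(z_t−z̄)² = 75.6364
r_1 = 48.2397 / 75.6364 = 0.638

0.638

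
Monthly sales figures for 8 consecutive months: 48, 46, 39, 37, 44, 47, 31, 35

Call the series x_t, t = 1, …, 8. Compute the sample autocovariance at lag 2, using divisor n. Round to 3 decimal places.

Mean x̄ = (48 + 46 + 39 + 37 + 44 + 47 + 31 + 35)/8 = 40.8750
Σ_{t=1}^{6}(x_t−x̄)(x_{t+2}−x̄) = -129.6563
γ_2 = -129.6563 / 8 = -16.207

-16.207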